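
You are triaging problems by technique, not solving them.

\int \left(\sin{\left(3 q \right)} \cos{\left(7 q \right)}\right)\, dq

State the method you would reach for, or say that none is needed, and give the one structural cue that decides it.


Verdict: a trigonometric identity — cross-frequency products like \sin{\left(3 q \right)} \cos{\left(7 q \right)} are the textbook product-to-sum case — the identity converts them to directly integrable sinusoids.


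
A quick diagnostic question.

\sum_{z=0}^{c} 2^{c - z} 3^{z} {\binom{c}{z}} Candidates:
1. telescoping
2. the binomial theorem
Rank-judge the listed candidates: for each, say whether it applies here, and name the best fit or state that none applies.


Best approach: the binomial theorem — terms weighting {\binom{c}{z}} against matched powers of 3 and 2 reassemble into (3 + 2)^c by the binomial theorem.
- telescoping — the summand is not presented as a shifted difference — a telescoping rewrite may exist, but the displayed structure does not offer one.
- the binomial theorem: a fit — the right tool for this form.


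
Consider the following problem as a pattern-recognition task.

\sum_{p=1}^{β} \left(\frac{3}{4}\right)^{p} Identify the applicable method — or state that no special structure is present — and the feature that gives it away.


Diagnosis: the geometric series formula — each term is \frac{3}{4} times the previous one, so the geometric-series formula applies directly.


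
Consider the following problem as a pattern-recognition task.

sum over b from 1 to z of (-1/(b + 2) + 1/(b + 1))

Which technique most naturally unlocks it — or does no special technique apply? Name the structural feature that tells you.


Technique: telescoping — the piece each term subtracts is 1/(b + 1) advanced by one index, and it reappears with a plus sign leading the following term — the sum collapses to its boundary terms.


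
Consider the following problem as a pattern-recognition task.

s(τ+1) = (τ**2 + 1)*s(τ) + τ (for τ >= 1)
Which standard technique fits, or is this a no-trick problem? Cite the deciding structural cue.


Method: a summation factor — with the index-dependent coefficient τ**2 + 1, dividing by the cumulative product turns the left side into a pure difference.


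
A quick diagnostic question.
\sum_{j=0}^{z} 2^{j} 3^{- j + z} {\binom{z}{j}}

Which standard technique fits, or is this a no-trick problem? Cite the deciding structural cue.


Method: the binomial theorem — the binomial coefficients weight matched powers of 2 and 3, which is exactly the expansion of a binomial power.


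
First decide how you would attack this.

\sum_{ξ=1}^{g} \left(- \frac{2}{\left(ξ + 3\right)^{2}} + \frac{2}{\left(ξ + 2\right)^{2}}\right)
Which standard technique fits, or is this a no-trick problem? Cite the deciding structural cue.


Technique: telescoping — the summand is \frac{2}{\left(ξ + 2\right)^{2}} minus the same expression shifted by one, so consecutive terms cancel in pairs.


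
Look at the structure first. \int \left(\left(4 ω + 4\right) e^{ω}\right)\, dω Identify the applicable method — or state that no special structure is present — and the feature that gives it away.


Verdict: integration by parts — a polynomial factor 4 ω + 4 multiplies e^{ω}; differentiating 4 ω + 4 lowers its degree while e^{ω} integrates cleanly, so parts wins.


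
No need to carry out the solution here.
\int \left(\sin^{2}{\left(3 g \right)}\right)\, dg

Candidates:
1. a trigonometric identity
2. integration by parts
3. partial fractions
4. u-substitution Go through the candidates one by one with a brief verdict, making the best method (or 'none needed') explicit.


Best approach: a trigonometric identity — an even power like \sin^{2}{\left(3 g \right)} flattens under the half-angle identity into first-degree cosines you can integrate directly.
- a trigonometric identity: yes, a natural case for it.
- integration by parts: not the natural route: no polynomial-kernel product appears — a recursive parts reduction of the trigonometric product exists, but the identity rewrite is direct.
- partial fractions: the expression is not a ratio of polynomials that decomposes further.
- u-substitution: no subexpression of the integrand serves as a whole-integral substitution inner — individual terms may offer their own, but none carries its derivative as a factor of the full integrand; a working change of variable would have to be constructed from outside the expression.


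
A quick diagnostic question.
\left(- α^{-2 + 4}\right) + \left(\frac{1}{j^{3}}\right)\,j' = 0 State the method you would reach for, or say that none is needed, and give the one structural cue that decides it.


Best approach: separation of variables — separating collects all j-dependence with the derivative and leaves all α-dependence opposite: variables separate. The cross-partial test also passes here (vacuously, each side single-variable); the potential-function route would work, separation is simply more immediate.


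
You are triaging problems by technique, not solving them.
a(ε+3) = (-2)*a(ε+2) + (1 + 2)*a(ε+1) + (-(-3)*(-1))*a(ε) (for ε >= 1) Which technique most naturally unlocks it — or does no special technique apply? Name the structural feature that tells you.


Best approach: the characteristic-root method — this is the constant-coefficient homogeneous case — the whole solution in ε reduces to a polynomial's roots.


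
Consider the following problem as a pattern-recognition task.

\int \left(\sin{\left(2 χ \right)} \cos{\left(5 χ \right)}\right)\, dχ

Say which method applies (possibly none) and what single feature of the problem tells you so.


Method: a trigonometric identity — \sin{\left(2 χ \right)} \cos{\left(5 χ \right)} is a beat pattern — rewrite the product as a sum of single-frequency waves before integrating.


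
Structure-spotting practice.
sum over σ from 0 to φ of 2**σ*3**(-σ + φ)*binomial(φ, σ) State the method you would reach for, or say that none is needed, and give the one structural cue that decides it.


Verdict: the binomial theorem — the binomial coefficients weight matched powers of 2 and 3, which is exactly the expansion of a binomial power.


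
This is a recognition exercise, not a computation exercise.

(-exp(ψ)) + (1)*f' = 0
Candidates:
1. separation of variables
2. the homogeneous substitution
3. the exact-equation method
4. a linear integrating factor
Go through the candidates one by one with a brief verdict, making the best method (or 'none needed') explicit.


Technique: no special technique — solved for the derivative, f never appears on the right — this is a direct integration in ψ, not a differential-equations problem at heart.
- separation of variables: any separation here is vacuous (nothing depends on the unknown); direct integration is the honest label.
- the homogeneous substitution — solved for the derivative, the right side changes under joint scaling of the two variables.
- the exact-equation method — with the unknown absent from both coefficients, the cross-partial test holds emptily — nothing for the exact method to work on.
- a linear integrating factor: with the unknown absent the integrating factor is a formality; direct integration is the working structure.


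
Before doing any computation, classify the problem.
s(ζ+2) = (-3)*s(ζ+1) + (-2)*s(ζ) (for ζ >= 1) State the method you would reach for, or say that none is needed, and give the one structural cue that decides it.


Diagnosis: the characteristic-root method — because shifting ζ leaves the equation's coefficients unchanged, exponential trials reduce it to algebra.


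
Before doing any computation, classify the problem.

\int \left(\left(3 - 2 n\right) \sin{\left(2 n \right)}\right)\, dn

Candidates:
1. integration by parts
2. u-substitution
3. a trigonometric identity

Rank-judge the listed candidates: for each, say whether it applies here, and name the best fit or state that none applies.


Technique: integration by parts — the integrand splits as 3 - 2 n times \sin{\left(2 n \right)} — repeatedly differentiating the polynomial part kills it, which is the parts ladder.
- integration by parts: applicable, and directly so.
- u-substitution — no subexpression of the integrand serves as a whole-integral substitution inner — individual terms may offer their own, but none carries its derivative as a factor of the full integrand; a working change of variable would have to be constructed from outside the expression.
- a trigonometric identity: neither the even-power reduction nor the product-to-sum identity applies to this structure.


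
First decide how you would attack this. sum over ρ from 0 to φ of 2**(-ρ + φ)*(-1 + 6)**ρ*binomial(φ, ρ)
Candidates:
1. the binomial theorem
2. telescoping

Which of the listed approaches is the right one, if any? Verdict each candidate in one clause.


Verdict: the binomial theorem — terms weighting binomial(φ, ρ) against matched powers of (-1 + 6) and 2 reassemble into ((-1 + 6) + 2)^φ by the binomial theorem.
- the binomial theorem — applies; the problem has the shape this method handles.
- telescoping: writing out consecutive terms as given produces no pairwise cancellation.


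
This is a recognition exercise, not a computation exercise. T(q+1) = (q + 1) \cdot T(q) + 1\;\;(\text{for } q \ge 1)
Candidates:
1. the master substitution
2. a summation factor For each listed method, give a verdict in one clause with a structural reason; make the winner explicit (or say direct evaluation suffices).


Method: a summation factor — an index-dependent multiplier q + 1 rules out characteristic roots; a summation factor converts it to a pure difference.
- the master substitution — the recursion steps by a constant offset, so exponential reindexing is pointless.
- a summation factor: applicable, and directly so.


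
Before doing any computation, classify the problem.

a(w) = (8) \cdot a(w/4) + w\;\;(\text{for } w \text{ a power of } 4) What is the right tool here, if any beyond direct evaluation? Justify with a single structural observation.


Verdict: the master substitution — the argument contracts 4-fold per step: reindex w exponentially and solve the linear recurrence in the new index.


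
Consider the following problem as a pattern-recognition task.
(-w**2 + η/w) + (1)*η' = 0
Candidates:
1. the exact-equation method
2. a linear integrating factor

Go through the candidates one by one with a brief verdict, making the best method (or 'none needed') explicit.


Diagnosis: a linear integrating factor — linear in the unknown with genuine forcing: multiply through by the exponential of the integrated coefficient and the left side closes into one derivative.
- the exact-equation method — exactness fails on the nose — the mixed partials do not match.
- a linear integrating factor: applies; the problem has the shape this method handles.


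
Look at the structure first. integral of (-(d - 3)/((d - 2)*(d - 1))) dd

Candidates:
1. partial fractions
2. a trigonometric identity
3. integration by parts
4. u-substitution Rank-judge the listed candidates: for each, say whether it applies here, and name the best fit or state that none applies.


Diagnosis: partial fractions — the bottom factors while the top stays lower-degree — split into simple fractions and integrate piece by piece.
- partial fractions — a fit — the right tool for this form.
- a trigonometric identity — no sine or cosine appears, so there is nothing for a trigonometric identity to act on.
- integration by parts: the nonconstant-polynomial-times-standard-kernel pattern (an exp, sine, cosine, or logarithm partner) is absent.
- u-substitution: no subexpression of the integrand pairs with its own derivative as a factor — individual terms may offer their own substitutions, but any change of variable covering the whole integral would have to be constructed from outside the expression.


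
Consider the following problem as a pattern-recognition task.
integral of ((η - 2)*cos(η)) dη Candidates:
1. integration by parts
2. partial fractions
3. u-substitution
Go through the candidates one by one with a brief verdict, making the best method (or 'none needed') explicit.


Method: integration by parts — the integrand splits as η - 2 times cos(η) — repeatedly differentiating the polynomial part kills it, which is the parts ladder.
- integration by parts: applicable, and directly so.
- partial fractions: there is no rational-function structure to decompose.
- u-substitution — no subexpression of the integrand serves as a whole-integral substitution inner — individual terms may offer their own, but none carries its derivative as a factor of the full integrand; a working change of variable would have to be constructed from outside the expression.


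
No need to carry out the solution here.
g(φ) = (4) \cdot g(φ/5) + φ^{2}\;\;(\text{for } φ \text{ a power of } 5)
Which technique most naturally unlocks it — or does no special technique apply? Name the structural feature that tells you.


Best approach: the master substitution — the argument shrinks by the factor 5, so measure the index on a logarithmic scale and the recursion becomes a shift.


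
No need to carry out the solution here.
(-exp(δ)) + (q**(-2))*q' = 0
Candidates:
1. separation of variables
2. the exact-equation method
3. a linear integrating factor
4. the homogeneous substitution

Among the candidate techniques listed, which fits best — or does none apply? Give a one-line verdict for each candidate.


Technique: separation of variables — separating collects all q-dependence with the derivative and leaves all δ-dependence opposite: variables separate.
- separation of variables: applies; the problem has the shape this method handles.
- the exact-equation method — the cross-partial test holds only vacuously — each coefficient lives in its own variable, so the exactness machinery reads no structure the split form does not already show.
- a linear integrating factor — a nonlinear term in the unknown puts this outside the integrating-factor template.
- the homogeneous substitution — the slope does not depend on the ratio of the variables alone.


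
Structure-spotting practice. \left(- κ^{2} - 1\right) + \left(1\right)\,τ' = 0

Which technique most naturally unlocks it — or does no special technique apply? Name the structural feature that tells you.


Verdict: no special technique — with τ absent the equation is not coupled at all: direct integration in κ.


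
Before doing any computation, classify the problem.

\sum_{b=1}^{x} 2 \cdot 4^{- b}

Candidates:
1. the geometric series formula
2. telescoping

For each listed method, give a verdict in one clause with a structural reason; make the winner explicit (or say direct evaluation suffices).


Technique: the geometric series formula — consecutive terms stand in a fixed index-free ratio — the geometric sum formula closes it.
- the geometric series formula: a fit — the right tool for this form.
- telescoping — in the displayed form, no term reappears at a neighboring index to cancel against.


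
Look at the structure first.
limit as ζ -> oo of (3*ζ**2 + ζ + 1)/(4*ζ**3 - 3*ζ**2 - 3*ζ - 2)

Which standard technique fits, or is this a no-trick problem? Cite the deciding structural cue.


Best approach: dominant-term comparison — at large ζ only the top-degree terms survive; compare the leading terms and the limit falls out. As a single quotient, the ∞/∞ shape would yield to repeated differentiation as well — the growth comparison gets there in one look.


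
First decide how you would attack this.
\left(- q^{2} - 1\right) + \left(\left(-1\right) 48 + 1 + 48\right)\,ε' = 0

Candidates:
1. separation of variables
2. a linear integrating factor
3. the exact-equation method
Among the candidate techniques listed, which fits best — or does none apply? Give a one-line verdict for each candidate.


Best approach: no special technique — solved for the derivative, no ε appears — this is antidifferentiation in q wearing ODE clothing.
- separation of variables: any separation here is vacuous (nothing depends on the unknown); direct integration is the honest label.
- a linear integrating factor: the linear template holds only trivially here (the unknown is absent, so the coefficient is zero) — the method is not the natural label.
- the exact-equation method — no dependence on the unknown anywhere: exactness is a label without content here.


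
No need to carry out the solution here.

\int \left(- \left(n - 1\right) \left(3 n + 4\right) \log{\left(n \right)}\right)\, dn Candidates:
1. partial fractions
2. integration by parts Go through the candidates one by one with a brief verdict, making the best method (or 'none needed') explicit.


Technique: integration by parts — with u = \log{\left(n \right)} the logarithm disappears after one differentiation, leaving a power-rule integral.
- partial fractions — there is no rational-function structure to decompose.
- integration by parts — applicable, and directly so.


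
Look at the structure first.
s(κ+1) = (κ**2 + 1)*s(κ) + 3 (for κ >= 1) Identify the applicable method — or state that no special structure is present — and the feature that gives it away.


Diagnosis: a summation factor — first-order linear but the coefficient κ**2 + 1 moves with the index — divide by the cumulative product and telescope.


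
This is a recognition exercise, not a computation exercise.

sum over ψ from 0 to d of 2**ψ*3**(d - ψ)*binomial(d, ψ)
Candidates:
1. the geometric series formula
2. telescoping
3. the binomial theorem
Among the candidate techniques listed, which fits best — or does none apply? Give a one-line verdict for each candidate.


Best approach: the binomial theorem — the summand is term ψ of a binomial expansion in 2 and 3; the whole sum is a single power.
- the geometric series formula: consecutive terms are not related by a fixed multiplier.
- telescoping — the terms as presented offer no neighboring cancellation — a telescoping rewrite may exist, but the displayed structure does not hand one over.
- the binomial theorem — a fit — the right tool for this form.


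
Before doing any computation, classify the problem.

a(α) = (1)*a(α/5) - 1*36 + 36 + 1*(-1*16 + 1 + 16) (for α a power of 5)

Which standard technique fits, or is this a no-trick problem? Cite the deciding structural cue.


Technique: the master substitution — the index is divided (α/5), not shifted — substitute α = 5^m to straighten it into a shift recurrence.


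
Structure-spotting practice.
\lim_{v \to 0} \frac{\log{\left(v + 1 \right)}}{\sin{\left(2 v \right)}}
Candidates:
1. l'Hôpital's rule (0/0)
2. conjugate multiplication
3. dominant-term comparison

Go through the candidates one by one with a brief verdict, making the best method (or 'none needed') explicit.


Verdict: l'Hôpital's rule (0/0) — plug in 0: top and bottom both hit zero, so differentiate each and retry. The standard small-argument limits would also carry it; the rule is the systematic route.
- l'Hôpital's rule (0/0): yes — fits the structure here.
- conjugate multiplication — the conjugate move applies to radical differences, which this is not.
- dominant-term comparison: no dominant power emerges to decide the limit by degree comparison.


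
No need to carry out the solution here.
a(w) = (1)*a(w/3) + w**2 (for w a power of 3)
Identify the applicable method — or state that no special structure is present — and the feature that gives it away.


Method: the master substitution — treat m = log base 3 of w as the new clock: one recursion step advances m by one while w scales by 3.


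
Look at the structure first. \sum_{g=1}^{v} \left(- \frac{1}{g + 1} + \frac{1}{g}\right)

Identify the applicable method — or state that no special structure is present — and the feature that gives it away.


Verdict: telescoping — the summand is \frac{1}{g} minus the same expression shifted by one, so consecutive terms cancel in pairs.


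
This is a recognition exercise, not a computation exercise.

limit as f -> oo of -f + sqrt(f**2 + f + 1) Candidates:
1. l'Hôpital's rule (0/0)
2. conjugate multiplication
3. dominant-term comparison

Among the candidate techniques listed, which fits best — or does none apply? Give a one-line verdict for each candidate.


Verdict: conjugate multiplication — divergence minus divergence hides a finite answer — expose it by pairing sqrt(f**2 + f + 1) - f with its conjugate.
- l'Hôpital's rule (0/0) — no quotient structure at all: the clash is ∞ minus ∞, which rationalizing converts into a tractable ratio.
- conjugate multiplication — a fit — the right tool for this form.
- dominant-term comparison — this limit is not decided by comparing polynomial growth at infinity.


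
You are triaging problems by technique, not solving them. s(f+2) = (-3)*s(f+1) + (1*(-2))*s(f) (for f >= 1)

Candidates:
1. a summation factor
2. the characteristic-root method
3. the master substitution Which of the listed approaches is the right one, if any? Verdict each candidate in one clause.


Verdict: the characteristic-root method — constant coefficients and linearity mean the ansatz r^f reduces it to solving the characteristic polynomial.
- a summation factor — the recurrence reaches back more than one step, outside the first-order family a summation factor normalizes.
- the characteristic-root method — applicable, and directly so.
- the master substitution: there is no divide-the-index recursive argument.


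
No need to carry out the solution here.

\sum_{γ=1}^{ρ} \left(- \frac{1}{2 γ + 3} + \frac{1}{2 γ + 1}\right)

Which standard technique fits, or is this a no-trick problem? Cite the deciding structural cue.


Verdict: telescoping — the piece each term subtracts is \frac{1}{2 γ + 1} advanced by one index, and it reappears with a plus sign leading the following term — the sum collapses to its boundary terms.


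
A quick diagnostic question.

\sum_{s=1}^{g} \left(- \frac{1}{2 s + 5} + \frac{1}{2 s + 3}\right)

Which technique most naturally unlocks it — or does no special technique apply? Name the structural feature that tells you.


Best approach: telescoping — difference-of-shifts structure (each term adds \frac{1}{2 s + 3}, then subtracts its one-index-advanced value, which the following term adds back) leaves only the first and last pieces standing.


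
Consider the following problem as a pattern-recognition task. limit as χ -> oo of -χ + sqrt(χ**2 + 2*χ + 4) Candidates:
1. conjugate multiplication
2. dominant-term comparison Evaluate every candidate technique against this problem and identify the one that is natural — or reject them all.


Method: conjugate multiplication — turning the difference into a conjugate-rationalized ratio makes the limit readable.
- conjugate multiplication: applicable, and directly so.
- dominant-term comparison: no dominant power emerges to decide the limit by degree comparison.


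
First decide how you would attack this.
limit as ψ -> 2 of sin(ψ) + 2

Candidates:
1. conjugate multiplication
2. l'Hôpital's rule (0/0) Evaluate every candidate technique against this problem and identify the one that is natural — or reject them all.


Method: no special technique — nothing blocks direct substitution at 2: plug in and finish.
- conjugate multiplication — rationalization has no target — no divergent radical difference appears.
- l'Hôpital's rule (0/0): substituting the point gives a finite value outright — there is no indeterminate clash to repair.


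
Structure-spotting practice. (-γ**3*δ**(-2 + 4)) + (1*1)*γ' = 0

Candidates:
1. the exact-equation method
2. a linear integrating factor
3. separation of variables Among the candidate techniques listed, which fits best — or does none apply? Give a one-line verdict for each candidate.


Method: separation of variables — a product of single-variable factors, δ**(-2 + 4) and γ**3 — the textbook separable form.
- the exact-equation method — the mixed partial derivatives differ, so the left side is not a total differential.
- a linear integrating factor: the unknown enters nonlinearly (through a power, a denominator, or a transcendental function), which the linear integrating-factor recipe cannot absorb as-is — any repair would come from a preliminary substitution, not the factor.
- separation of variables: applies; the problem has the shape this method handles.


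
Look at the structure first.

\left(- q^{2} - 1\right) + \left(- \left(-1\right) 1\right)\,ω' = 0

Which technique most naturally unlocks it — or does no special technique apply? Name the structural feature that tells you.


Verdict: no special technique — solved for the derivative, no ω appears — this is antidifferentiation in q wearing ODE clothing.


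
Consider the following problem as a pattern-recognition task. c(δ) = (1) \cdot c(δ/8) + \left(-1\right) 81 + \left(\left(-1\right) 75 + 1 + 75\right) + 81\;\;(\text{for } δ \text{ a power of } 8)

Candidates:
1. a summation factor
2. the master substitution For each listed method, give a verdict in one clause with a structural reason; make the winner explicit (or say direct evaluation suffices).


Technique: the master substitution — treat m = log base 8 of δ as the new clock: one recursion step advances m by one while δ scales by 8.
- a summation factor — the recursion divides its index rather than shifting it — there is no previous-term chain for a summation factor to telescope.
- the master substitution — applies; the problem has the shape this method handles.


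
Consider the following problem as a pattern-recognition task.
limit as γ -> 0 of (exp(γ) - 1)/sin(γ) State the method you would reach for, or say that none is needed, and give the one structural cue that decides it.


Verdict: l'Hôpital's rule (0/0) — the 0/0 form at 0 is the signature situation for l'Hôpital's rule. A first-order expansion at the point is an equally standard path; the rule packages it.


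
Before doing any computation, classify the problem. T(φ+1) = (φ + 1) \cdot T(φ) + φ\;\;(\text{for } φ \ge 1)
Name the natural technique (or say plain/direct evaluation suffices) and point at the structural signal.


Diagnosis: a summation factor — because the multiplier φ + 1 is index-dependent, divide through by its running product and sum the resulting differences.


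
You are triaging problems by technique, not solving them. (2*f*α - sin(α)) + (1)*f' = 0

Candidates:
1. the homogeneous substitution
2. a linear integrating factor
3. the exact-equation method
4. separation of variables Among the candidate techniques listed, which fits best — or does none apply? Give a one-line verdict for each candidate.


Best approach: a linear integrating factor — linear in the unknown with genuine forcing: multiply through by the exponential of the integrated coefficient and the left side closes into one derivative.
- the homogeneous substitution: the slope is not a function of the ratio of the variables alone.
- a linear integrating factor — yes, a natural case for it.
- the exact-equation method: the cross partial derivatives disagree, so no single potential exists.
- separation of variables: the two dependences do not factor apart.


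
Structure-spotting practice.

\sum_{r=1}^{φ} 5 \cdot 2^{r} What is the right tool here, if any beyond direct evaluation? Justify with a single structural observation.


Diagnosis: the geometric series formula — consecutive terms stand in a fixed index-free ratio — the geometric sum formula closes it.


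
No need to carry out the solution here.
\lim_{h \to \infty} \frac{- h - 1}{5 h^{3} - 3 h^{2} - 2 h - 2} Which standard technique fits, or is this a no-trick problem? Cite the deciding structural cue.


Method: dominant-term comparison — divide through by the highest power of h; every lower-order term dies and the dominant terms decide the limit. l'Hôpital's at-infinity variant applies to the expression viewed as a single quotient; the leading-term comparison is the direct route.


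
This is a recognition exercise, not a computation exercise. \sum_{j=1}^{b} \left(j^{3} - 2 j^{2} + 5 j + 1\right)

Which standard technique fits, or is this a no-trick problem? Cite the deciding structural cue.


Method: no special technique — nothing telescopes and nothing is geometric; polynomial terms in j sum term by term.


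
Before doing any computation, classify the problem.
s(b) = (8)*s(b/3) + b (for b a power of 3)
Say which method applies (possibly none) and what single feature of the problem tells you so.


Technique: the master substitution — divide-the-index recursion (b/3 inside the call) straightens out once the index is rewritten as 3^m.


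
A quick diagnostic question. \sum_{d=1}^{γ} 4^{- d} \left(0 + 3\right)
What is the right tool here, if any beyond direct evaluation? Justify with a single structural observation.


Technique: the geometric series formula — consecutive terms stand in a fixed index-free ratio — the geometric sum formula closes it.


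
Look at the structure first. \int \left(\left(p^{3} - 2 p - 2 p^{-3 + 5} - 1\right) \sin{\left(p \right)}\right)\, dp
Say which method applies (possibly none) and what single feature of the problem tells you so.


Method: integration by parts — differentiate (p^{3} - 2 p - 2 p^{-3 + 5} - 1), integrate \sin{\left(p \right)}: each pass lowers the polynomial degree, so parts terminates.


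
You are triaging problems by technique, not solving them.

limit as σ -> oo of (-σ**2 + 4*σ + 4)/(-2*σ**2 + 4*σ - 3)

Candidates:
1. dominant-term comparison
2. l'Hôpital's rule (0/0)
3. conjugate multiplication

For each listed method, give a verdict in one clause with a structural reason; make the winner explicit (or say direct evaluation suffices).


Technique: dominant-term comparison — at large σ only the top-degree terms survive; compare the leading terms and the limit falls out.
- dominant-term comparison — yes — fits the structure here.
- l'Hôpital's rule (0/0) — viewed as a single quotient this runs to ∞/∞, not the 0/0 clash this candidate addresses; an at-infinity variant of the rule would resolve it, but comparing leading growth reads the answer without differentiating.
- conjugate multiplication: there is no infinity-minus-infinity radical difference to rationalize.


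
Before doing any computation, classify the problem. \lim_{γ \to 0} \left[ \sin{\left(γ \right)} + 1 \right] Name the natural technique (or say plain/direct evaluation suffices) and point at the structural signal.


Best approach: no special technique — no denominator vanishes and nothing blows up at 0: direct substitution is the whole computation.


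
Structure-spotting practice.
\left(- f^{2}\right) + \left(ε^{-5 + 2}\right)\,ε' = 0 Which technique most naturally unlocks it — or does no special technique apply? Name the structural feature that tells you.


Verdict: separation of variables — solved for the derivative, the right side splits multiplicatively into a function of each variable alone — divide and integrate each side. An exactness check succeeds on this form as well — separation and the potential function arrive at the same answer, separation more directly.


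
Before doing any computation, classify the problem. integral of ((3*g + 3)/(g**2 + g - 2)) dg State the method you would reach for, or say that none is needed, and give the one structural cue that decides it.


Method: partial fractions — the factorization of g**2 + g - 2 is the whole battle; after it, each term is a table integral.


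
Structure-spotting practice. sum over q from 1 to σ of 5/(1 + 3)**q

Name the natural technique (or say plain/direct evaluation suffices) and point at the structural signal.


Technique: the geometric series formula — consecutive terms stand in a fixed index-free ratio — the geometric sum formula closes it.


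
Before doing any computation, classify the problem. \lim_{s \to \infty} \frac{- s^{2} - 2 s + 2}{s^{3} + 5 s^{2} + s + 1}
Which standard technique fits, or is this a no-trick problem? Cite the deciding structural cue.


Verdict: dominant-term comparison — divide by the highest power of s present: lower-order terms vanish and the dominant ratio remains. Viewed as a single quotient this is an ∞/∞ form — an at-infinity application of l'Hôpital's rule would also resolve it; comparing leading growth reads the answer without differentiating.


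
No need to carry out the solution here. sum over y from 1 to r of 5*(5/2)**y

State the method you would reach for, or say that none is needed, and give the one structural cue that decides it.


Technique: the geometric series formula — each term is 5/2 times the previous one, so the geometric-series formula applies directly.


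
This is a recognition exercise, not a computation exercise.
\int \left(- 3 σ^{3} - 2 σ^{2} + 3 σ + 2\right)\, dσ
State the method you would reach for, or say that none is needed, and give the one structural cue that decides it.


Method: no special technique — every term is a constant multiple of a power of σ; term-wise power-rule integration needs no preliminary transformation.


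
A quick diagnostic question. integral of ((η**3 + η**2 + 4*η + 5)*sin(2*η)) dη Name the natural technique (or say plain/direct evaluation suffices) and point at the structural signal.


Verdict: integration by parts — a polynomial factor η**3 + η**2 + 4*η + 5 multiplies sin(2*η); differentiating η**3 + η**2 + 4*η + 5 lowers its degree while sin(2*η) integrates cleanly, so parts wins.


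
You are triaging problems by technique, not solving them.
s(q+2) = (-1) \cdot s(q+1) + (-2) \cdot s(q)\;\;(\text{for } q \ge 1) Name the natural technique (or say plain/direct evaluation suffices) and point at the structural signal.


Best approach: the characteristic-root method — because shifting q leaves the equation's coefficients unchanged, exponential trials reduce it to algebra.


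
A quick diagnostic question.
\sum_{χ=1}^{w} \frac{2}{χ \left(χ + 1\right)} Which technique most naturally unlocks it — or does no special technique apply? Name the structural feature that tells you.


Method: telescoping — \frac{2}{χ \left(χ + 1\right)} hides a difference of shifted reciprocals — decompose it and the middle of the sum vanishes.


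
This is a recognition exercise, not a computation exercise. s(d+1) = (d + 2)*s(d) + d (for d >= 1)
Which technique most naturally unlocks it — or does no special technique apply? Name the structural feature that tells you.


Technique: a summation factor — first-order linear but the coefficient d + 2 moves with the index — divide by the cumulative product and telescope.


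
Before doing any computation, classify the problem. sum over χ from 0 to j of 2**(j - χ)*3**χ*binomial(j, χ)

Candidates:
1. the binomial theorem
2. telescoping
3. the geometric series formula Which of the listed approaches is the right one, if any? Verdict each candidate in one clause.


Method: the binomial theorem — the summand is term χ of a binomial expansion in 3 and 2; the whole sum is a single power.
- the binomial theorem: a fit — the right tool for this form.
- telescoping — the summand is not presented as a shifted difference — a telescoping rewrite may exist, but the displayed structure does not offer one.
- the geometric series formula — consecutive terms are not related by a fixed multiplier.


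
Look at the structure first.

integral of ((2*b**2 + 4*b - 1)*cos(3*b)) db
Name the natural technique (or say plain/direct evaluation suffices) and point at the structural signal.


Diagnosis: integration by parts — 2*b**2 + 4*b - 1 dies after finitely many derivatives while cos(3*b) cycles under integration — the tabular/parts setup.


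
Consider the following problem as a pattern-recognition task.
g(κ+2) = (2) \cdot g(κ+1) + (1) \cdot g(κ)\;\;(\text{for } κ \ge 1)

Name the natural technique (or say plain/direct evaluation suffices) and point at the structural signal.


Method: the characteristic-root method — try a geometric ansatz r^κ: constant coefficients turn the recurrence into one polynomial equation in r.


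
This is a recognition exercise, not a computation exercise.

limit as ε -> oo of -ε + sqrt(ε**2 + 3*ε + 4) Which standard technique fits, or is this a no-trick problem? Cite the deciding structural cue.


Diagnosis: conjugate multiplication — both pieces blow up but their difference is finite; the conjugate trick rationalizes sqrt(ε**2 + 3*ε + 4) - ε.


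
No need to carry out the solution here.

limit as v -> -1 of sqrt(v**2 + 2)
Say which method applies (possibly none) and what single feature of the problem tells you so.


Diagnosis: no special technique — no denominator vanishes and nothing blows up at -1: direct substitution is the whole computation.


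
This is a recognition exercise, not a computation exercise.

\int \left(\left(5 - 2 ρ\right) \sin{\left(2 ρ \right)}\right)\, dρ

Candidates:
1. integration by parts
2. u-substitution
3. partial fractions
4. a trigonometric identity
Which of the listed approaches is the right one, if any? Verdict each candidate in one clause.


Method: integration by parts — a polynomial factor 5 - 2 ρ multiplies \sin{\left(2 ρ \right)}; differentiating 5 - 2 ρ lowers its degree while \sin{\left(2 ρ \right)} integrates cleanly, so parts wins.
- integration by parts — yes — fits the structure here.
- u-substitution: no subexpression of the integrand serves as a whole-integral substitution inner — individual terms may offer their own, but none carries its derivative as a factor of the full integrand; a working change of variable would have to be constructed from outside the expression.
- partial fractions — the expression is not a ratio of polynomials that decomposes further.
- a trigonometric identity — there is no trigonometric structure whose rewriting would simplify the integrand.


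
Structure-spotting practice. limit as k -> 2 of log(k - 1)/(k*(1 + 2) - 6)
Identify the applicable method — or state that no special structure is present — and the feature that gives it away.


Technique: l'Hôpital's rule (0/0) — plug in 2: top and bottom both hit zero, so differentiate each and retry. A first-order expansion at the point is an equally standard path; the rule packages it.


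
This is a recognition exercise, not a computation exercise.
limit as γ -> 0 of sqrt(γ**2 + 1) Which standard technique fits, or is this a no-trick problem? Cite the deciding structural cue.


Technique: no special technique — the expression is continuous at 0 — substitute and evaluate; no indeterminate form appears.


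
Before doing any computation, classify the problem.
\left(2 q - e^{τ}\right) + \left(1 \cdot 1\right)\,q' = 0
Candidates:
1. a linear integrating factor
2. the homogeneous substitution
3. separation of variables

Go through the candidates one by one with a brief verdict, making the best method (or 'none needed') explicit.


Best approach: a linear integrating factor — q appears only to the first power with coefficient 2 — the classic integrating-factor setup.
- a linear integrating factor: a fit — the right tool for this form.
- the homogeneous substitution — the slope is not a function of the ratio of the variables alone.
- separation of variables — the two dependences do not factor apart.


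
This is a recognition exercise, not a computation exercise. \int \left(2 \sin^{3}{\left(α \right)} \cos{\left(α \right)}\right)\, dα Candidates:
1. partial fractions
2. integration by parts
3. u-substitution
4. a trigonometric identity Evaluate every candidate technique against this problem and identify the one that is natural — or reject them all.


Method: u-substitution — collected, the integrand has one factor that is, up to a constant, the derivative of an inner expression the rest depends on — substitute for that inner expression.
- partial fractions: the expression is not a ratio of polynomials that decomposes further.
- integration by parts: the integrand does not split as a nonconstant polynomial times an exp, sine, cosine of a linear argument, or logarithm — no polynomial-kernel parts product to differentiate one side of.
- u-substitution — applies; the problem has the shape this method handles.
- a trigonometric identity: there is no trigonometric structure whose rewriting would simplify the integrand.
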